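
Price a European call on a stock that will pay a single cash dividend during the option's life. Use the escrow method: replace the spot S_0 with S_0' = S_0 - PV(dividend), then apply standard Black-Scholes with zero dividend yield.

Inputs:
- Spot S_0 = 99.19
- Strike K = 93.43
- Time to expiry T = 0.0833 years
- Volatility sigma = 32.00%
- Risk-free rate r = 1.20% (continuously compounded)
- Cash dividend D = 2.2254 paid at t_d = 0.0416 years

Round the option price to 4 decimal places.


Answer: Price = 5.6136

Derivation:
PV(D) = D * exp(-r * t_d) = 2.2254 * 0.99950092 = 2.22428936
S_0' = S_0 - PV(D) = 99.1900 - 2.22428936 = 96.96571064
d1 = (ln(S_0'/K) + (r + sigma^2/2)*T) / (sigma*sqrt(T)) = 0.45918799
d2 = d1 - sigma*sqrt(T) = 0.36683042
exp(-rT) = 0.99900090
N(d1) = 0.67695041; N(d2) = 0.64312724
C = S_0' * N(d1) - K * exp(-rT) * N(d2) = 96.96571064 * 0.67695041 - 93.4300 * 0.99900090 * 0.64312724 = 5.6136


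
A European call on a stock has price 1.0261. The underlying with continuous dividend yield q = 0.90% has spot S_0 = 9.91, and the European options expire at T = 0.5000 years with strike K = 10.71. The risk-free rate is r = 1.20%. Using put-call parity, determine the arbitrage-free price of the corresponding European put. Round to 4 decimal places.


Answer: Put price = 1.8065

Derivation:
Put-call parity: C - P = S_0 * exp(-qT) - K * exp(-rT).
S_0 * exp(-qT) = 9.9100 * 0.99551011 = 9.86550519
K * exp(-rT) = 10.7100 * 0.99401796 = 10.64593240
P = C - S*exp(-qT) + K*exp(-rT)
P = 1.0261 - 9.86550519 + 10.64593240 = 1.8065


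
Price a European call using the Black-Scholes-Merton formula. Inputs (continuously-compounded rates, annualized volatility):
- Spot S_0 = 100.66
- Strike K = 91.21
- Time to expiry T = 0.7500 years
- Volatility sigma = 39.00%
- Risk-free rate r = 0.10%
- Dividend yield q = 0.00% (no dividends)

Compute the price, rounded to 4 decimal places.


d1 = (ln(S/K) + (r - q + 0.5*sigma^2) * T) / (sigma * sqrt(T)) = 0.46298003
d2 = d1 - sigma * sqrt(T) = 0.12523012
exp(-rT) = 0.99925028; exp(-qT) = 1.00000000
C = S_0 * exp(-qT) * N(d1) - K * exp(-rT) * N(d2)
N(d1) = 0.67831066; N(d2) = 0.54982931
C = 100.6600 * 1.00000000 * 0.67831066 - 91.2100 * 0.99925028 * 0.54982931 = 18.1664

Answer: Price = 18.1664


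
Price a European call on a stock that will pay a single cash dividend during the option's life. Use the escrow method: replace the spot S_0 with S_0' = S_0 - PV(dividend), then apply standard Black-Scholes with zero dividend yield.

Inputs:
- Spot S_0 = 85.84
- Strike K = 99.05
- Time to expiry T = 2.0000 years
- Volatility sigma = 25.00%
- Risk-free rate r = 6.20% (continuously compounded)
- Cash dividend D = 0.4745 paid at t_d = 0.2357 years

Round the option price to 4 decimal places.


PV(D) = D * exp(-r * t_d) = 0.4745 * 0.98549286 = 0.46761636
S_0' = S_0 - PV(D) = 85.8400 - 0.46761636 = 85.37238364
d1 = (ln(S_0'/K) + (r + sigma^2/2)*T) / (sigma*sqrt(T)) = 0.10719144
d2 = d1 - sigma*sqrt(T) = -0.24636195
exp(-rT) = 0.88337984
N(d1) = 0.54268145; N(d2) = 0.40270103
C = S_0' * N(d1) - K * exp(-rT) * N(d2) = 85.37238364 * 0.54268145 - 99.0500 * 0.88337984 * 0.40270103 = 11.0942

Answer: Price = 11.0942


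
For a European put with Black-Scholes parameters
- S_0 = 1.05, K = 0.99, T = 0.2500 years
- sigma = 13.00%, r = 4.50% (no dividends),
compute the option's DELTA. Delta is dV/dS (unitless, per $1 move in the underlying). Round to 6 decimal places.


d1 = 1.1108153850; d2 = 1.0458153850
phi(d1) = 0.2152631721; exp(-qT) = 1.0000000000; exp(-rT) = 0.9888130446
N(-d1) = 0.1333239114
Delta = -exp(-qT) * N(-d1) = -1.0000000000 * 0.1333239114 = -0.133324

Answer: Delta = -0.133324


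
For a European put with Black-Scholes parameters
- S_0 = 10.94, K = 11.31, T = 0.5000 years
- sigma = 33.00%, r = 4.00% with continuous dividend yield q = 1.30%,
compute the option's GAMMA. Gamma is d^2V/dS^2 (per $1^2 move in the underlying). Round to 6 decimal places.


d1 = 0.0319848262; d2 = -0.2013604116
phi(d1) = 0.3987382678; exp(-qT) = 0.9935210793; exp(-rT) = 0.9801986733
Gamma = exp(-qT) * phi(d1) / (S * sigma * sqrt(T)) = 0.9935210793 * 0.3987382678 / (10.9400 * 0.3300 * 0.7071067812) = 0.155185

Answer: Gamma = 0.155185


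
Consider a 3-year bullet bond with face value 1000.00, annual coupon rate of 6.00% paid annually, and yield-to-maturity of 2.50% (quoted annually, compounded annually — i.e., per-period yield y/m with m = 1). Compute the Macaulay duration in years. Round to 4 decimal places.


Coupon per period c = face * coupon_rate / m = 60.000000
Periods per year m = 1; per-period yield y/m = 0.025000
Number of cashflows N = 3
Cashflows (t years, CF_t, discount factor 1/(1+y/m)^(m*t), PV):
  t = 1.0000: CF_t = 60.000000, DF = 0.975610, PV = 58.536585
  t = 2.0000: CF_t = 60.000000, DF = 0.951814, PV = 57.108864
  t = 3.0000: CF_t = 1060.000000, DF = 0.928599, PV = 984.315376
Price P = sum_t PV_t = 1099.960825
Macaulay numerator sum_t t * PV_t:
  t * PV_t at t = 1.0000: 58.536585
  t * PV_t at t = 2.0000: 114.217728
  t * PV_t at t = 3.0000: 2952.946127
Macaulay duration D = (sum_t t * PV_t) / P = 3125.700440 / 1099.960825 = 2.841647

Answer: Macaulay duration = 2.8416 years


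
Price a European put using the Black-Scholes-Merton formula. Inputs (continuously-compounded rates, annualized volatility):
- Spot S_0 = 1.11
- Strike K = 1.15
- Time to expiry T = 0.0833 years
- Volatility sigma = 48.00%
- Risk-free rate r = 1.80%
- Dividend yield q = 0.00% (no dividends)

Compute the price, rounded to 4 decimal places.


d1 = (ln(S/K) + (r - q + 0.5*sigma^2) * T) / (sigma * sqrt(T)) = -0.17545119
d2 = d1 - sigma * sqrt(T) = -0.31398754
exp(-rT) = 0.99850172; exp(-qT) = 1.00000000
P = K * exp(-rT) * N(-d2) - S_0 * exp(-qT) * N(-d1)
N(-d1) = 0.56963744; N(-d2) = 0.62323475
P = 1.1500 * 0.99850172 * 0.62323475 - 1.1100 * 1.00000000 * 0.56963744 = 0.0833

Answer: Price = 0.0833


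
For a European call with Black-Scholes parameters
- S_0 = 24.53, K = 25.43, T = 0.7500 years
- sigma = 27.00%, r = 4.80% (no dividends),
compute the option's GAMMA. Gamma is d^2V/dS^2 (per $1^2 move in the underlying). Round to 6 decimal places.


d1 = 0.1167734919; d2 = -0.1170533671
phi(d1) = 0.3962315337; exp(-qT) = 1.0000000000; exp(-rT) = 0.9646402935
Gamma = exp(-qT) * phi(d1) / (S * sigma * sqrt(T)) = 1.0000000000 * 0.3962315337 / (24.5300 * 0.2700 * 0.8660254038) = 0.069081

Answer: Gamma = 0.069081


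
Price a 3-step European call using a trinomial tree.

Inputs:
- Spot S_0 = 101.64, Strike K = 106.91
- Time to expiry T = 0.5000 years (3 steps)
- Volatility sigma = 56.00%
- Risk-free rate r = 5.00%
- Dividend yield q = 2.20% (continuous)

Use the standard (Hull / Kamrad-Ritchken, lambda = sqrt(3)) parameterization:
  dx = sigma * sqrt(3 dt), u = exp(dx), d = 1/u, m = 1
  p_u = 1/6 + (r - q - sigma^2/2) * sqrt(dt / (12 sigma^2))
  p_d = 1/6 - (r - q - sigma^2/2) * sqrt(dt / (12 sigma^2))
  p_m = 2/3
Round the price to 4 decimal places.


dt = T/N = 0.166667; dx = sigma*sqrt(3*dt) = 0.395980
u = exp(dx) = 1.485839; d = 1/u = 0.673020
p_u = 0.139561, p_m = 0.666667, p_d = 0.193772
Discount per step: exp(-r*dt) = 0.991701
Stock lattice S(k, j) with j the centered position index:
  k=0: S(0,+0) = 101.6400
  k=1: S(1,-1) = 68.4058; S(1,+0) = 101.6400; S(1,+1) = 151.0207
  k=2: S(2,-2) = 46.0385; S(2,-1) = 68.4058; S(2,+0) = 101.6400; S(2,+1) = 151.0207; S(2,+2) = 224.3925
  k=3: S(3,-3) = 30.9848; S(3,-2) = 46.0385; S(3,-1) = 68.4058; S(3,+0) = 101.6400; S(3,+1) = 151.0207; S(3,+2) = 224.3925; S(3,+3) = 333.4112
Terminal payoffs V(N, j) = max(S_T - K, 0):
  V(3,-3) = 0.000000; V(3,-2) = 0.000000; V(3,-1) = 0.000000; V(3,+0) = 0.000000; V(3,+1) = 44.110706; V(3,+2) = 117.482501; V(3,+3) = 226.501196
Backward induction: V(k, j) = exp(-r*dt) * [p_u * V(k+1, j+1) + p_m * V(k+1, j) + p_d * V(k+1, j-1)]
  V(2,-2) = exp(-r*dt) * [p_u*0.000000 + p_m*0.000000 + p_d*0.000000] = 0.000000
  V(2,-1) = exp(-r*dt) * [p_u*0.000000 + p_m*0.000000 + p_d*0.000000] = 0.000000
  V(2,+0) = exp(-r*dt) * [p_u*44.110706 + p_m*0.000000 + p_d*0.000000] = 6.105042
  V(2,+1) = exp(-r*dt) * [p_u*117.482501 + p_m*44.110706 + p_d*0.000000] = 45.422995
  V(2,+2) = exp(-r*dt) * [p_u*226.501196 + p_m*117.482501 + p_d*44.110706] = 117.496589
  V(1,-1) = exp(-r*dt) * [p_u*6.105042 + p_m*0.000000 + p_d*0.000000] = 0.844955
  V(1,+0) = exp(-r*dt) * [p_u*45.422995 + p_m*6.105042 + p_d*0.000000] = 10.322919
  V(1,+1) = exp(-r*dt) * [p_u*117.496589 + p_m*45.422995 + p_d*6.105042] = 47.465716
  V(0,+0) = exp(-r*dt) * [p_u*47.465716 + p_m*10.322919 + p_d*0.844955] = 13.556590

Answer: Price = V(0,0) = 13.5566


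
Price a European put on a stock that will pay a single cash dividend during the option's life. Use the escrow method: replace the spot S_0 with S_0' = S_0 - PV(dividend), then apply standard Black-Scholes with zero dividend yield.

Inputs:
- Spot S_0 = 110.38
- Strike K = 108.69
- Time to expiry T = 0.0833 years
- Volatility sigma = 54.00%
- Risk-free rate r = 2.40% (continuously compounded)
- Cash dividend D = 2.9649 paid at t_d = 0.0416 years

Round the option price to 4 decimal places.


Answer: Price = 7.2455

Derivation:
PV(D) = D * exp(-r * t_d) = 2.9649 * 0.99900210 = 2.96194132
S_0' = S_0 - PV(D) = 110.3800 - 2.96194132 = 107.41805868
d1 = (ln(S_0'/K) + (r + sigma^2/2)*T) / (sigma*sqrt(T)) = 0.01522494
d2 = d1 - sigma*sqrt(T) = -0.14062845
exp(-rT) = 0.99800280
N(-d1) = 0.49392636; N(-d2) = 0.55591827
P = K * exp(-rT) * N(-d2) - S_0' * N(-d1) = 108.6900 * 0.99800280 * 0.55591827 - 107.41805868 * 0.49392636 = 7.2455


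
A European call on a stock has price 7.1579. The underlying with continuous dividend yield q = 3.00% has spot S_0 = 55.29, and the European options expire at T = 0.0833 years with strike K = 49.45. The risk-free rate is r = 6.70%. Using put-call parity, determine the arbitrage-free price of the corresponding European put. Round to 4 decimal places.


Answer: Put price = 1.1807

Derivation:
Put-call parity: C - P = S_0 * exp(-qT) - K * exp(-rT).
S_0 * exp(-qT) = 55.2900 * 0.99750412 = 55.15200279
K * exp(-rT) = 49.4500 * 0.99443445 = 49.17478333
P = C - S*exp(-qT) + K*exp(-rT)
P = 7.1579 - 55.15200279 + 49.17478333 = 1.1807


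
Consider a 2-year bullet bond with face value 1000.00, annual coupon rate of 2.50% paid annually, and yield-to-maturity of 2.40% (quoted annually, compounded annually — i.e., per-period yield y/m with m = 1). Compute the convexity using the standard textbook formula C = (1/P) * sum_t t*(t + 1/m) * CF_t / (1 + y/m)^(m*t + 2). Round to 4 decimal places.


Answer: Convexity = 5.6291

Derivation:
Coupon per period c = face * coupon_rate / m = 25.000000
Periods per year m = 1; per-period yield y/m = 0.024000
Number of cashflows N = 2
Cashflows (t years, CF_t, discount factor 1/(1+y/m)^(m*t), PV):
  t = 1.0000: CF_t = 25.000000, DF = 0.976562, PV = 24.414062
  t = 2.0000: CF_t = 1025.000000, DF = 0.953674, PV = 977.516174
Price P = sum_t PV_t = 1001.930237
Convexity numerator sum_t t*(t + 1/m) * CF_t / (1+y/m)^(m*t + 2):
  t = 1.0000: term = 46.566129
  t = 2.0000: term = 5593.392416
Convexity = (1/P) * sum = 5639.958545 / 1001.930237 = 5.629093


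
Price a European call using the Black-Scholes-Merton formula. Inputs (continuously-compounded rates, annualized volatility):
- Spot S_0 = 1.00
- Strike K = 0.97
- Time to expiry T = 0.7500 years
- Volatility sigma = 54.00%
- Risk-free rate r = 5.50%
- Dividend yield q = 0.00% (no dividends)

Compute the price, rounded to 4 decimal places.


d1 = (ln(S/K) + (r - q + 0.5*sigma^2) * T) / (sigma * sqrt(T)) = 0.38716512
d2 = d1 - sigma * sqrt(T) = -0.08048860
exp(-rT) = 0.95958920; exp(-qT) = 1.00000000
C = S_0 * exp(-qT) * N(d1) - K * exp(-rT) * N(d2)
N(d1) = 0.65068301; N(d2) = 0.46792433
C = 1.0000 * 1.00000000 * 0.65068301 - 0.9700 * 0.95958920 * 0.46792433 = 0.2151

Answer: Price = 0.2151


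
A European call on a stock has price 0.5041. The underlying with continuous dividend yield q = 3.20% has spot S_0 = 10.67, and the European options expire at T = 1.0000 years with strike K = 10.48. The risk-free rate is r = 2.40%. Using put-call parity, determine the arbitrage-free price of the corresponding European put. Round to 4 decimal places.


Put-call parity: C - P = S_0 * exp(-qT) - K * exp(-rT).
S_0 * exp(-qT) = 10.6700 * 0.96850658 = 10.33396523
K * exp(-rT) = 10.4800 * 0.97628571 = 10.23147424
P = C - S*exp(-qT) + K*exp(-rT)
P = 0.5041 - 10.33396523 + 10.23147424 = 0.4016

Answer: Put price = 0.4016


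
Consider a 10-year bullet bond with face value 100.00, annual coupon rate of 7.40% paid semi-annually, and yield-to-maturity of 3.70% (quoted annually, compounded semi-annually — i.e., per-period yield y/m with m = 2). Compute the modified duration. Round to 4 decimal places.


Coupon per period c = face * coupon_rate / m = 3.700000
Periods per year m = 2; per-period yield y/m = 0.018500
Number of cashflows N = 20
Cashflows (t years, CF_t, discount factor 1/(1+y/m)^(m*t), PV):
  t = 0.5000: CF_t = 3.700000, DF = 0.981836, PV = 3.632793
  t = 1.0000: CF_t = 3.700000, DF = 0.964002, PV = 3.566807
  t = 1.5000: CF_t = 3.700000, DF = 0.946492, PV = 3.502020
  t = 2.0000: CF_t = 3.700000, DF = 0.929300, PV = 3.438409
  t = 2.5000: CF_t = 3.700000, DF = 0.912420, PV = 3.375954
  t = 3.0000: CF_t = 3.700000, DF = 0.895847, PV = 3.314634
  t = 3.5000: CF_t = 3.700000, DF = 0.879575, PV = 3.254427
  t = 4.0000: CF_t = 3.700000, DF = 0.863598, PV = 3.195313
  t = 4.5000: CF_t = 3.700000, DF = 0.847912, PV = 3.137274
  t = 5.0000: CF_t = 3.700000, DF = 0.832510, PV = 3.080288
  t = 5.5000: CF_t = 3.700000, DF = 0.817389, PV = 3.024338
  t = 6.0000: CF_t = 3.700000, DF = 0.802542, PV = 2.969404
  t = 6.5000: CF_t = 3.700000, DF = 0.787964, PV = 2.915468
  t = 7.0000: CF_t = 3.700000, DF = 0.773652, PV = 2.862512
  t = 7.5000: CF_t = 3.700000, DF = 0.759599, PV = 2.810517
  t = 8.0000: CF_t = 3.700000, DF = 0.745802, PV = 2.759467
  t = 8.5000: CF_t = 3.700000, DF = 0.732255, PV = 2.709344
  t = 9.0000: CF_t = 3.700000, DF = 0.718954, PV = 2.660132
  t = 9.5000: CF_t = 3.700000, DF = 0.705895, PV = 2.611813
  t = 10.0000: CF_t = 103.700000, DF = 0.693074, PV = 71.871728
Price P = sum_t PV_t = 130.692644
First compute Macaulay numerator sum_t t * PV_t:
  t * PV_t at t = 0.5000: 1.816397
  t * PV_t at t = 1.0000: 3.566807
  t * PV_t at t = 1.5000: 5.253030
  t * PV_t at t = 2.0000: 6.876819
  t * PV_t at t = 2.5000: 8.439886
  t * PV_t at t = 3.0000: 9.943901
  t * PV_t at t = 3.5000: 11.390493
  t * PV_t at t = 4.0000: 12.781254
  t * PV_t at t = 4.5000: 14.117732
  t * PV_t at t = 5.0000: 15.401442
  t * PV_t at t = 5.5000: 16.633860
  t * PV_t at t = 6.0000: 17.816425
  t * PV_t at t = 6.5000: 18.950543
  t * PV_t at t = 7.0000: 20.037581
  t * PV_t at t = 7.5000: 21.078878
  t * PV_t at t = 8.0000: 22.075735
  t * PV_t at t = 8.5000: 23.029424
  t * PV_t at t = 9.0000: 23.941184
  t * PV_t at t = 9.5000: 24.812224
  t * PV_t at t = 10.0000: 718.717285
Macaulay duration D = 996.680901 / 130.692644 = 7.626144
Modified duration = D / (1 + y/m) = 7.626144 / (1 + 0.018500) = 7.487623

Answer: Modified duration = 7.4876


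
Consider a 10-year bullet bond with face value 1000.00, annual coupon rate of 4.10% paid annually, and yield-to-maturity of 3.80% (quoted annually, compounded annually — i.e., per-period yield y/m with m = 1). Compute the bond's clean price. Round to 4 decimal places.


Coupon per period c = face * coupon_rate / m = 41.000000
Periods per year m = 1; per-period yield y/m = 0.038000
Number of cashflows N = 10
Cashflows (t years, CF_t, discount factor 1/(1+y/m)^(m*t), PV):
  t = 1.0000: CF_t = 41.000000, DF = 0.963391, PV = 39.499037
  t = 2.0000: CF_t = 41.000000, DF = 0.928122, PV = 38.053022
  t = 3.0000: CF_t = 41.000000, DF = 0.894145, PV = 36.659944
  t = 4.0000: CF_t = 41.000000, DF = 0.861411, PV = 35.317865
  t = 5.0000: CF_t = 41.000000, DF = 0.829876, PV = 34.024918
  t = 6.0000: CF_t = 41.000000, DF = 0.799495, PV = 32.779305
  t = 7.0000: CF_t = 41.000000, DF = 0.770227, PV = 31.579292
  t = 8.0000: CF_t = 41.000000, DF = 0.742030, PV = 30.423210
  t = 9.0000: CF_t = 41.000000, DF = 0.714865, PV = 29.309450
  t = 10.0000: CF_t = 1041.000000, DF = 0.688694, PV = 716.930727
Price P = sum_t PV_t = 1024.576769

Answer: Price = 1024.5768


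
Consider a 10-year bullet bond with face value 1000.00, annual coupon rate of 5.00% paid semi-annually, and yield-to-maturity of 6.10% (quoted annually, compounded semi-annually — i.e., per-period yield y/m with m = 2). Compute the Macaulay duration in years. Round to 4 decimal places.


Coupon per period c = face * coupon_rate / m = 25.000000
Periods per year m = 2; per-period yield y/m = 0.030500
Number of cashflows N = 20
Cashflows (t years, CF_t, discount factor 1/(1+y/m)^(m*t), PV):
  t = 0.5000: CF_t = 25.000000, DF = 0.970403, PV = 24.260068
  t = 1.0000: CF_t = 25.000000, DF = 0.941681, PV = 23.542036
  t = 1.5000: CF_t = 25.000000, DF = 0.913810, PV = 22.845256
  t = 2.0000: CF_t = 25.000000, DF = 0.886764, PV = 22.169098
  t = 2.5000: CF_t = 25.000000, DF = 0.860518, PV = 21.512953
  t = 3.0000: CF_t = 25.000000, DF = 0.835049, PV = 20.876228
  t = 3.5000: CF_t = 25.000000, DF = 0.810334, PV = 20.258348
  t = 4.0000: CF_t = 25.000000, DF = 0.786350, PV = 19.658756
  t = 4.5000: CF_t = 25.000000, DF = 0.763076, PV = 19.076911
  t = 5.0000: CF_t = 25.000000, DF = 0.740491, PV = 18.512286
  t = 5.5000: CF_t = 25.000000, DF = 0.718575, PV = 17.964372
  t = 6.0000: CF_t = 25.000000, DF = 0.697307, PV = 17.432676
  t = 6.5000: CF_t = 25.000000, DF = 0.676669, PV = 16.916716
  t = 7.0000: CF_t = 25.000000, DF = 0.656641, PV = 16.416027
  t = 7.5000: CF_t = 25.000000, DF = 0.637206, PV = 15.930157
  t = 8.0000: CF_t = 25.000000, DF = 0.618347, PV = 15.458668
  t = 8.5000: CF_t = 25.000000, DF = 0.600045, PV = 15.001133
  t = 9.0000: CF_t = 25.000000, DF = 0.582286, PV = 14.557141
  t = 9.5000: CF_t = 25.000000, DF = 0.565052, PV = 14.126289
  t = 10.0000: CF_t = 1025.000000, DF = 0.548328, PV = 562.035753
Price P = sum_t PV_t = 918.550872
Macaulay numerator sum_t t * PV_t:
  t * PV_t at t = 0.5000: 12.130034
  t * PV_t at t = 1.0000: 23.542036
  t * PV_t at t = 1.5000: 34.267883
  t * PV_t at t = 2.0000: 44.338196
  t * PV_t at t = 2.5000: 53.782382
  t * PV_t at t = 3.0000: 62.628684
  t * PV_t at t = 3.5000: 70.904219
  t * PV_t at t = 4.0000: 78.635025
  t * PV_t at t = 4.5000: 85.846098
  t * PV_t at t = 5.0000: 92.561429
  t * PV_t at t = 5.5000: 98.804049
  t * PV_t at t = 6.0000: 104.596055
  t * PV_t at t = 6.5000: 109.958654
  t * PV_t at t = 7.0000: 114.912190
  t * PV_t at t = 7.5000: 119.476181
  t * PV_t at t = 8.0000: 123.669344
  t * PV_t at t = 8.5000: 127.509634
  t * PV_t at t = 9.0000: 131.014266
  t * PV_t at t = 9.5000: 134.199744
  t * PV_t at t = 10.0000: 5620.357526
Macaulay duration D = (sum_t t * PV_t) / P = 7243.133631 / 918.550872 = 7.885392

Answer: Macaulay duration = 7.8854 years


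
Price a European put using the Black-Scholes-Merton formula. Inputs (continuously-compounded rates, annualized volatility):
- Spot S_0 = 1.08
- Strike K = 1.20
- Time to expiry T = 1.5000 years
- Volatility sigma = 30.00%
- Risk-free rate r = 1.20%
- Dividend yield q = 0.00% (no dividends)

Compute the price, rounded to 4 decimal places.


Answer: Price = 0.2185

Derivation:
d1 = (ln(S/K) + (r - q + 0.5*sigma^2) * T) / (sigma * sqrt(T)) = -0.05405348
d2 = d1 - sigma * sqrt(T) = -0.42147694
exp(-rT) = 0.98216103; exp(-qT) = 1.00000000
P = K * exp(-rT) * N(-d2) - S_0 * exp(-qT) * N(-d1)
N(-d1) = 0.52155372; N(-d2) = 0.66329658
P = 1.2000 * 0.98216103 * 0.66329658 - 1.0800 * 1.00000000 * 0.52155372 = 0.2185


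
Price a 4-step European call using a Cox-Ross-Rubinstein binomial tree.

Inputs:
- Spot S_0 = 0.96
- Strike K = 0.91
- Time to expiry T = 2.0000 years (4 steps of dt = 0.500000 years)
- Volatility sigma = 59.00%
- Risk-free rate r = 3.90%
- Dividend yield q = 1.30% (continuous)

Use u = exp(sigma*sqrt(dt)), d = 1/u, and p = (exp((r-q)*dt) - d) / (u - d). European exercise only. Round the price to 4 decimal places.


Answer: Price = V(0,0) = 0.3267

Derivation:
dt = T/N = 0.500000
u = exp(sigma*sqrt(dt)) = 1.517695; d = 1/u = 0.658894
p = (exp((r-q)*dt) - d) / (u - d) = 0.412425
Discount per step: exp(-r*dt) = 0.980689
Stock lattice S(k, i) with i counting down-moves:
  k=0: S(0,0) = 0.9600
  k=1: S(1,0) = 1.4570; S(1,1) = 0.6325
  k=2: S(2,0) = 2.2113; S(2,1) = 0.9600; S(2,2) = 0.4168
  k=3: S(3,0) = 3.3560; S(3,1) = 1.4570; S(3,2) = 0.6325; S(3,3) = 0.2746
  k=4: S(4,0) = 5.0934; S(4,1) = 2.2113; S(4,2) = 0.9600; S(4,3) = 0.4168; S(4,4) = 0.1809
Terminal payoffs V(N, i) = max(S_T - K, 0):
  V(4,0) = 4.183423; V(4,1) = 1.301263; V(4,2) = 0.050000; V(4,3) = 0.000000; V(4,4) = 0.000000
Backward induction: V(k, i) = exp(-r*dt) * [p * V(k+1, i) + (1-p) * V(k+1, i+1)].
  V(3,0) = exp(-r*dt) * [p*4.183423 + (1-p)*1.301263] = 2.441854
  V(3,1) = exp(-r*dt) * [p*1.301263 + (1-p)*0.050000] = 0.555121
  V(3,2) = exp(-r*dt) * [p*0.050000 + (1-p)*0.000000] = 0.020223
  V(3,3) = exp(-r*dt) * [p*0.000000 + (1-p)*0.000000] = 0.000000
  V(2,0) = exp(-r*dt) * [p*2.441854 + (1-p)*0.555121] = 1.307510
  V(2,1) = exp(-r*dt) * [p*0.555121 + (1-p)*0.020223] = 0.236178
  V(2,2) = exp(-r*dt) * [p*0.020223 + (1-p)*0.000000] = 0.008179
  V(1,0) = exp(-r*dt) * [p*1.307510 + (1-p)*0.236178] = 0.664928
  V(1,1) = exp(-r*dt) * [p*0.236178 + (1-p)*0.008179] = 0.100238
  V(0,0) = exp(-r*dt) * [p*0.664928 + (1-p)*0.100238] = 0.326697


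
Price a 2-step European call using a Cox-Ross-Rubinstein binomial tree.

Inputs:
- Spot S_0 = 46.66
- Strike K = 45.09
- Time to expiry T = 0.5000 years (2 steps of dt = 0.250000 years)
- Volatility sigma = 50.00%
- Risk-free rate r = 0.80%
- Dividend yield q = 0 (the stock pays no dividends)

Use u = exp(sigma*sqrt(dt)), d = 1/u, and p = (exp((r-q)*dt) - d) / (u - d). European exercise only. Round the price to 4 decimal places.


dt = T/N = 0.250000
u = exp(sigma*sqrt(dt)) = 1.284025; d = 1/u = 0.778801
p = (exp((r-q)*dt) - d) / (u - d) = 0.441786
Discount per step: exp(-r*dt) = 0.998002
Stock lattice S(k, i) with i counting down-moves:
  k=0: S(0,0) = 46.6600
  k=1: S(1,0) = 59.9126; S(1,1) = 36.3388
  k=2: S(2,0) = 76.9293; S(2,1) = 46.6600; S(2,2) = 28.3007
Terminal payoffs V(N, i) = max(S_T - K, 0):
  V(2,0) = 31.839334; V(2,1) = 1.570000; V(2,2) = 0.000000
Backward induction: V(k, i) = exp(-r*dt) * [p * V(k+1, i) + (1-p) * V(k+1, i+1)].
  V(1,0) = exp(-r*dt) * [p*31.839334 + (1-p)*1.570000] = 14.912716
  V(1,1) = exp(-r*dt) * [p*1.570000 + (1-p)*0.000000] = 0.692218
  V(0,0) = exp(-r*dt) * [p*14.912716 + (1-p)*0.692218] = 6.960701

Answer: Price = V(0,0) = 6.9607


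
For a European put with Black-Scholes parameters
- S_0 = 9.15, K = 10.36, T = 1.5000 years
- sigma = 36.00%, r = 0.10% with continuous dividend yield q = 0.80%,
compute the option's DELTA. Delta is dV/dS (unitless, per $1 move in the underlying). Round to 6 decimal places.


Answer: Delta = -0.527520

Derivation:
d1 = -0.0850480020; d2 = -0.5259561557
phi(d1) = 0.3975020791; exp(-qT) = 0.9880717129; exp(-rT) = 0.9985011244
N(-d1) = 0.5338883856
Delta = -exp(-qT) * N(-d1) = -0.9880717129 * 0.5338883856 = -0.527520


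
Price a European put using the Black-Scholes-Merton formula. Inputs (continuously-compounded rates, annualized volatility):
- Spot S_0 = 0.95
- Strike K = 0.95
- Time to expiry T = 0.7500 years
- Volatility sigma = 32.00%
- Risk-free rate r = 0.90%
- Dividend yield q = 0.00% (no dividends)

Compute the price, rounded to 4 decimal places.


d1 = (ln(S/K) + (r - q + 0.5*sigma^2) * T) / (sigma * sqrt(T)) = 0.16292103
d2 = d1 - sigma * sqrt(T) = -0.11420710
exp(-rT) = 0.99327273; exp(-qT) = 1.00000000
P = K * exp(-rT) * N(-d2) - S_0 * exp(-qT) * N(-d1)
N(-d1) = 0.43529031; N(-d2) = 0.54546319
P = 0.9500 * 0.99327273 * 0.54546319 - 0.9500 * 1.00000000 * 0.43529031 = 0.1012

Answer: Price = 0.1012


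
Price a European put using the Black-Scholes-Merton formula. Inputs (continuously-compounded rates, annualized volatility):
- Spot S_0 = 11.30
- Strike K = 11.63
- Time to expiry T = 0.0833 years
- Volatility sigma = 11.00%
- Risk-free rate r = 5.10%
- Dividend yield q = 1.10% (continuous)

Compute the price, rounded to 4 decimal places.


Answer: Price = 0.3345

Derivation:
d1 = (ln(S/K) + (r - q + 0.5*sigma^2) * T) / (sigma * sqrt(T)) = -0.78585561
d2 = d1 - sigma * sqrt(T) = -0.81760352
exp(-rT) = 0.99576071; exp(-qT) = 0.99908412
P = K * exp(-rT) * N(-d2) - S_0 * exp(-qT) * N(-d1)
N(-d1) = 0.78402396; N(-d2) = 0.79320819
P = 11.6300 * 0.99576071 * 0.79320819 - 11.3000 * 0.99908412 * 0.78402396 = 0.3345


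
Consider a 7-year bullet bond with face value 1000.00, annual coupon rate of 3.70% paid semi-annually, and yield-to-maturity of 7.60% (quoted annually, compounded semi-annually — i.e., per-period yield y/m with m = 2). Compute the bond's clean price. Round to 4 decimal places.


Answer: Price = 791.2725

Derivation:
Coupon per period c = face * coupon_rate / m = 18.500000
Periods per year m = 2; per-period yield y/m = 0.038000
Number of cashflows N = 14
Cashflows (t years, CF_t, discount factor 1/(1+y/m)^(m*t), PV):
  t = 0.5000: CF_t = 18.500000, DF = 0.963391, PV = 17.822736
  t = 1.0000: CF_t = 18.500000, DF = 0.928122, PV = 17.170266
  t = 1.5000: CF_t = 18.500000, DF = 0.894145, PV = 16.541682
  t = 2.0000: CF_t = 18.500000, DF = 0.861411, PV = 15.936110
  t = 2.5000: CF_t = 18.500000, DF = 0.829876, PV = 15.352707
  t = 3.0000: CF_t = 18.500000, DF = 0.799495, PV = 14.790662
  t = 3.5000: CF_t = 18.500000, DF = 0.770227, PV = 14.249193
  t = 4.0000: CF_t = 18.500000, DF = 0.742030, PV = 13.727546
  t = 4.5000: CF_t = 18.500000, DF = 0.714865, PV = 13.224996
  t = 5.0000: CF_t = 18.500000, DF = 0.688694, PV = 12.740844
  t = 5.5000: CF_t = 18.500000, DF = 0.663482, PV = 12.274416
  t = 6.0000: CF_t = 18.500000, DF = 0.639193, PV = 11.825064
  t = 6.5000: CF_t = 18.500000, DF = 0.615793, PV = 11.392161
  t = 7.0000: CF_t = 1018.500000, DF = 0.593249, PV = 604.224157
Price P = sum_t PV_t = 791.272538


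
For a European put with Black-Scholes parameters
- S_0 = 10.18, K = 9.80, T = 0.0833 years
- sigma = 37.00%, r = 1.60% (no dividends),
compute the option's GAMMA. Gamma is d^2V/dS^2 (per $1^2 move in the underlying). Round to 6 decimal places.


d1 = 0.4221179021; d2 = 0.3153294664
phi(d1) = 0.3649370906; exp(-qT) = 1.0000000000; exp(-rT) = 0.9986680878
Gamma = exp(-qT) * phi(d1) / (S * sigma * sqrt(T)) = 1.0000000000 * 0.3649370906 / (10.1800 * 0.3700 * 0.2886173938) = 0.335696

Answer: Gamma = 0.335696


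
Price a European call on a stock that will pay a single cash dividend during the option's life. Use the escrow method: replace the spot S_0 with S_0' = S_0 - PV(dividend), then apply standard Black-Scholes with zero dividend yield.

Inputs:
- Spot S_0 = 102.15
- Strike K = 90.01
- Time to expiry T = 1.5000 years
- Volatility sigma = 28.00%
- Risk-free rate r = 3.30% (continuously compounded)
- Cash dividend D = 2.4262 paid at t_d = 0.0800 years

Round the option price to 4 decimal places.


Answer: Price = 20.8591

Derivation:
PV(D) = D * exp(-r * t_d) = 2.4262 * 0.99736348 = 2.41980328
S_0' = S_0 - PV(D) = 102.1500 - 2.41980328 = 99.73019672
d1 = (ln(S_0'/K) + (r + sigma^2/2)*T) / (sigma*sqrt(T)) = 0.61484447
d2 = d1 - sigma*sqrt(T) = 0.27191591
exp(-rT) = 0.95170516
N(d1) = 0.73067128; N(d2) = 0.60715666
C = S_0' * N(d1) - K * exp(-rT) * N(d2) = 99.73019672 * 0.73067128 - 90.0100 * 0.95170516 * 0.60715666 = 20.8591


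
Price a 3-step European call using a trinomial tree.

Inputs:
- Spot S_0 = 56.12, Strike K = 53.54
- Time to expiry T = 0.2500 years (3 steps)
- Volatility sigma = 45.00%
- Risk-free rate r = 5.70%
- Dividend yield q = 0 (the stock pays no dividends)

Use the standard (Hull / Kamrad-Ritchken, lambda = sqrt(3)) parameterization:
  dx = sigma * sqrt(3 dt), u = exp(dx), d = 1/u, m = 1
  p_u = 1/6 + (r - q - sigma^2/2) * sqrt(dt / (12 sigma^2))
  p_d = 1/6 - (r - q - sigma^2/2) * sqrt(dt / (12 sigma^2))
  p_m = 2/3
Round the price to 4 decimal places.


Answer: Price = V(0,0) = 6.6695

Derivation:
dt = T/N = 0.083333; dx = sigma*sqrt(3*dt) = 0.225000
u = exp(dx) = 1.252323; d = 1/u = 0.798516
p_u = 0.158472, p_m = 0.666667, p_d = 0.174861
Discount per step: exp(-r*dt) = 0.995261
Stock lattice S(k, j) with j the centered position index:
  k=0: S(0,+0) = 56.1200
  k=1: S(1,-1) = 44.8127; S(1,+0) = 56.1200; S(1,+1) = 70.2804
  k=2: S(2,-2) = 35.7837; S(2,-1) = 44.8127; S(2,+0) = 56.1200; S(2,+1) = 70.2804; S(2,+2) = 88.0137
  k=3: S(3,-3) = 28.5739; S(3,-2) = 35.7837; S(3,-1) = 44.8127; S(3,+0) = 56.1200; S(3,+1) = 70.2804; S(3,+2) = 88.0137; S(3,+3) = 110.2215
Terminal payoffs V(N, j) = max(S_T - K, 0):
  V(3,-3) = 0.000000; V(3,-2) = 0.000000; V(3,-1) = 0.000000; V(3,+0) = 2.580000; V(3,+1) = 16.740351; V(3,+2) = 34.473680; V(3,+3) = 56.681531
Backward induction: V(k, j) = exp(-r*dt) * [p_u * V(k+1, j+1) + p_m * V(k+1, j) + p_d * V(k+1, j-1)]
  V(2,-2) = exp(-r*dt) * [p_u*0.000000 + p_m*0.000000 + p_d*0.000000] = 0.000000
  V(2,-1) = exp(-r*dt) * [p_u*2.580000 + p_m*0.000000 + p_d*0.000000] = 0.406921
  V(2,+0) = exp(-r*dt) * [p_u*16.740351 + p_m*2.580000 + p_d*0.000000] = 4.352159
  V(2,+1) = exp(-r*dt) * [p_u*34.473680 + p_m*16.740351 + p_d*2.580000] = 16.993585
  V(2,+2) = exp(-r*dt) * [p_u*56.681531 + p_m*34.473680 + p_d*16.740351] = 34.726793
  V(1,-1) = exp(-r*dt) * [p_u*4.352159 + p_m*0.406921 + p_d*0.000000] = 0.956423
  V(1,+0) = exp(-r*dt) * [p_u*16.993585 + p_m*4.352159 + p_d*0.406921] = 5.638757
  V(1,+1) = exp(-r*dt) * [p_u*34.726793 + p_m*16.993585 + p_d*4.352159] = 17.509942
  V(0,+0) = exp(-r*dt) * [p_u*17.509942 + p_m*5.638757 + p_d*0.956423] = 6.669496


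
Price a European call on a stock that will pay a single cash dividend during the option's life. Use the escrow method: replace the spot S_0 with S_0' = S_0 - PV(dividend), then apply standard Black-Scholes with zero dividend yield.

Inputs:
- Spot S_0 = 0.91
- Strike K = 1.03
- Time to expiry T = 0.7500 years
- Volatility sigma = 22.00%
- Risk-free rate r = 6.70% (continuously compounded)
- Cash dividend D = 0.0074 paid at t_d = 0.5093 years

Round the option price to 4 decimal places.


PV(D) = D * exp(-r * t_d) = 0.0074 * 0.96645253 = 0.00715175
S_0' = S_0 - PV(D) = 0.9100 - 0.00715175 = 0.90284825
d1 = (ln(S_0'/K) + (r + sigma^2/2)*T) / (sigma*sqrt(T)) = -0.33255161
d2 = d1 - sigma*sqrt(T) = -0.52307720
exp(-rT) = 0.95099165
N(d1) = 0.36973639; N(d2) = 0.30046027
C = S_0' * N(d1) - K * exp(-rT) * N(d2) = 0.90284825 * 0.36973639 - 1.0300 * 0.95099165 * 0.30046027 = 0.0395

Answer: Price = 0.0395


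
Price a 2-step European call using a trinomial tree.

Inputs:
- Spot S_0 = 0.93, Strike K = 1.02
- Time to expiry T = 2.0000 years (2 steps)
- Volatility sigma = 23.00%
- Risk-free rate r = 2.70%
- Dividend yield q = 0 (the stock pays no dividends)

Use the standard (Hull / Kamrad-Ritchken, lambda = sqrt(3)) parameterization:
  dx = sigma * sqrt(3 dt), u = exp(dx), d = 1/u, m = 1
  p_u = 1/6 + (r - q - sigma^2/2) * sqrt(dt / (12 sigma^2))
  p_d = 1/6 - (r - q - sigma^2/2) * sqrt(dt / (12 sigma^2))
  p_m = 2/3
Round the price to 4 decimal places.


Answer: Price = V(0,0) = 0.1049

Derivation:
dt = T/N = 1.000000; dx = sigma*sqrt(3*dt) = 0.398372
u = exp(dx) = 1.489398; d = 1/u = 0.671412
p_u = 0.167357, p_m = 0.666667, p_d = 0.165976
Discount per step: exp(-r*dt) = 0.973361
Stock lattice S(k, j) with j the centered position index:
  k=0: S(0,+0) = 0.9300
  k=1: S(1,-1) = 0.6244; S(1,+0) = 0.9300; S(1,+1) = 1.3851
  k=2: S(2,-2) = 0.4192; S(2,-1) = 0.6244; S(2,+0) = 0.9300; S(2,+1) = 1.3851; S(2,+2) = 2.0630
Terminal payoffs V(N, j) = max(S_T - K, 0):
  V(2,-2) = 0.000000; V(2,-1) = 0.000000; V(2,+0) = 0.000000; V(2,+1) = 0.365140; V(2,+2) = 1.043024
Backward induction: V(k, j) = exp(-r*dt) * [p_u * V(k+1, j+1) + p_m * V(k+1, j) + p_d * V(k+1, j-1)]
  V(1,-1) = exp(-r*dt) * [p_u*0.000000 + p_m*0.000000 + p_d*0.000000] = 0.000000
  V(1,+0) = exp(-r*dt) * [p_u*0.365140 + p_m*0.000000 + p_d*0.000000] = 0.059481
  V(1,+1) = exp(-r*dt) * [p_u*1.043024 + p_m*0.365140 + p_d*0.000000] = 0.406849
  V(0,+0) = exp(-r*dt) * [p_u*0.406849 + p_m*0.059481 + p_d*0.000000] = 0.104873


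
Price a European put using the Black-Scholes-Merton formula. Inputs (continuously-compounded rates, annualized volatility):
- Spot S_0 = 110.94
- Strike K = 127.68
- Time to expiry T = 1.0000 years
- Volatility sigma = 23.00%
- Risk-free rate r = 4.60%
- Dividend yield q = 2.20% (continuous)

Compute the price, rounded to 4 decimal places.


Answer: Price = 18.5753

Derivation:
d1 = (ln(S/K) + (r - q + 0.5*sigma^2) * T) / (sigma * sqrt(T)) = -0.39168530
d2 = d1 - sigma * sqrt(T) = -0.62168530
exp(-rT) = 0.95504196; exp(-qT) = 0.97824024
P = K * exp(-rT) * N(-d2) - S_0 * exp(-qT) * N(-d1)
N(-d1) = 0.65235462; N(-d2) = 0.73292559
P = 127.6800 * 0.95504196 * 0.73292559 - 110.9400 * 0.97824024 * 0.65235462 = 18.5753


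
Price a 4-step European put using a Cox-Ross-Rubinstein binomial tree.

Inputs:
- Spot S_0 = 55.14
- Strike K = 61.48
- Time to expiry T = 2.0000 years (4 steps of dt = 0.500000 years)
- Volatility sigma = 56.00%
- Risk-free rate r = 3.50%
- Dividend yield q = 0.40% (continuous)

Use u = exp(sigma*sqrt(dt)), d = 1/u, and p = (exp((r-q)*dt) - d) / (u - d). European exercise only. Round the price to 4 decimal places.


dt = T/N = 0.500000
u = exp(sigma*sqrt(dt)) = 1.485839; d = 1/u = 0.673020
p = (exp((r-q)*dt) - d) / (u - d) = 0.421497
Discount per step: exp(-r*dt) = 0.982652
Stock lattice S(k, i) with i counting down-moves:
  k=0: S(0,0) = 55.1400
  k=1: S(1,0) = 81.9292; S(1,1) = 37.1103
  k=2: S(2,0) = 121.7336; S(2,1) = 55.1400; S(2,2) = 24.9760
  k=3: S(3,0) = 180.8766; S(3,1) = 81.9292; S(3,2) = 37.1103; S(3,3) = 16.8094
  k=4: S(4,0) = 268.7535; S(4,1) = 121.7336; S(4,2) = 55.1400; S(4,3) = 24.9760; S(4,4) = 11.3130
Terminal payoffs V(N, i) = max(K - S_T, 0):
  V(4,0) = 0.000000; V(4,1) = 0.000000; V(4,2) = 6.340000; V(4,3) = 36.503989; V(4,4) = 50.166958
Backward induction: V(k, i) = exp(-r*dt) * [p * V(k+1, i) + (1-p) * V(k+1, i+1)].
  V(3,0) = exp(-r*dt) * [p*0.000000 + (1-p)*0.000000] = 0.000000
  V(3,1) = exp(-r*dt) * [p*0.000000 + (1-p)*6.340000] = 3.604085
  V(3,2) = exp(-r*dt) * [p*6.340000 + (1-p)*36.503989] = 23.377267
  V(3,3) = exp(-r*dt) * [p*36.503989 + (1-p)*50.166958] = 43.637682
  V(2,0) = exp(-r*dt) * [p*0.000000 + (1-p)*3.604085] = 2.048806
  V(2,1) = exp(-r*dt) * [p*3.604085 + (1-p)*23.377267] = 14.781976
  V(2,2) = exp(-r*dt) * [p*23.377267 + (1-p)*43.637682] = 34.489114
  V(1,0) = exp(-r*dt) * [p*2.048806 + (1-p)*14.781976] = 9.251659
  V(1,1) = exp(-r*dt) * [p*14.781976 + (1-p)*34.489114] = 25.728413
  V(0,0) = exp(-r*dt) * [p*9.251659 + (1-p)*25.728413] = 18.457665

Answer: Price = V(0,0) = 18.4577


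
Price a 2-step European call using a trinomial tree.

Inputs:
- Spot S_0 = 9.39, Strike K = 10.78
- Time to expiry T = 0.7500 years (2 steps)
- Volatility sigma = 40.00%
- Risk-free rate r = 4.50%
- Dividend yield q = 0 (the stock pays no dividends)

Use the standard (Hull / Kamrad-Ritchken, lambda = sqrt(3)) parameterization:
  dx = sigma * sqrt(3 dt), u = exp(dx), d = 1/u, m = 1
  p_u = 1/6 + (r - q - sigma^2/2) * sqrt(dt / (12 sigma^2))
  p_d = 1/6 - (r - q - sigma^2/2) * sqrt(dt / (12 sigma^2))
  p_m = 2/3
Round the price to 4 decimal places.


dt = T/N = 0.375000; dx = sigma*sqrt(3*dt) = 0.424264
u = exp(dx) = 1.528465; d = 1/u = 0.654251
p_u = 0.151199, p_m = 0.666667, p_d = 0.182135
Discount per step: exp(-r*dt) = 0.983267
Stock lattice S(k, j) with j the centered position index:
  k=0: S(0,+0) = 9.3900
  k=1: S(1,-1) = 6.1434; S(1,+0) = 9.3900; S(1,+1) = 14.3523
  k=2: S(2,-2) = 4.0193; S(2,-1) = 6.1434; S(2,+0) = 9.3900; S(2,+1) = 14.3523; S(2,+2) = 21.9370
Terminal payoffs V(N, j) = max(S_T - K, 0):
  V(2,-2) = 0.000000; V(2,-1) = 0.000000; V(2,+0) = 0.000000; V(2,+1) = 3.572288; V(2,+2) = 11.156972
Backward induction: V(k, j) = exp(-r*dt) * [p_u * V(k+1, j+1) + p_m * V(k+1, j) + p_d * V(k+1, j-1)]
  V(1,-1) = exp(-r*dt) * [p_u*0.000000 + p_m*0.000000 + p_d*0.000000] = 0.000000
  V(1,+0) = exp(-r*dt) * [p_u*3.572288 + p_m*0.000000 + p_d*0.000000] = 0.531087
  V(1,+1) = exp(-r*dt) * [p_u*11.156972 + p_m*3.572288 + p_d*0.000000] = 4.000366
  V(0,+0) = exp(-r*dt) * [p_u*4.000366 + p_m*0.531087 + p_d*0.000000] = 0.942862

Answer: Price = V(0,0) = 0.9429


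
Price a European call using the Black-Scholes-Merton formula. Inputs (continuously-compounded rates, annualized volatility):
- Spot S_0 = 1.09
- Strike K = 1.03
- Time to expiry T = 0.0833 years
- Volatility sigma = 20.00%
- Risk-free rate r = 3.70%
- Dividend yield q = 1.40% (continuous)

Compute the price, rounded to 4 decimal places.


Answer: Price = 0.0668

Derivation:
d1 = (ln(S/K) + (r - q + 0.5*sigma^2) * T) / (sigma * sqrt(T)) = 1.04291694
d2 = d1 - sigma * sqrt(T) = 0.98519346
exp(-rT) = 0.99692264; exp(-qT) = 0.99883448
C = S_0 * exp(-qT) * N(d1) - K * exp(-rT) * N(d2)
N(d1) = 0.85150662; N(d2) = 0.83773547
C = 1.0900 * 0.99883448 * 0.85150662 - 1.0300 * 0.99692264 * 0.83773547 = 0.0668


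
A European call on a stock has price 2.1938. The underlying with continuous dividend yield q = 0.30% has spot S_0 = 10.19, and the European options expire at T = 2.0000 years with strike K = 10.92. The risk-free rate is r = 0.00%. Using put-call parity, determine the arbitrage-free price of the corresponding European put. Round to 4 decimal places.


Put-call parity: C - P = S_0 * exp(-qT) - K * exp(-rT).
S_0 * exp(-qT) = 10.1900 * 0.99401796 = 10.12904305
K * exp(-rT) = 10.9200 * 1.00000000 = 10.92000000
P = C - S*exp(-qT) + K*exp(-rT)
P = 2.1938 - 10.12904305 + 10.92000000 = 2.9848

Answer: Put price = 2.9848


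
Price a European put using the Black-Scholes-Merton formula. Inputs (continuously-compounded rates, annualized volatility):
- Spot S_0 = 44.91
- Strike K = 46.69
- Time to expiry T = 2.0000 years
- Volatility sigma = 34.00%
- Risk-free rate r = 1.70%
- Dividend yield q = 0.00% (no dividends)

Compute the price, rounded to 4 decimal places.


d1 = (ln(S/K) + (r - q + 0.5*sigma^2) * T) / (sigma * sqrt(T)) = 0.23028904
d2 = d1 - sigma * sqrt(T) = -0.25054358
exp(-rT) = 0.96657150; exp(-qT) = 1.00000000
P = K * exp(-rT) * N(-d2) - S_0 * exp(-qT) * N(-d1)
N(-d1) = 0.40893359; N(-d2) = 0.59891649
P = 46.6900 * 0.96657150 * 0.59891649 - 44.9100 * 1.00000000 * 0.40893359 = 8.6634

Answer: Price = 8.6634


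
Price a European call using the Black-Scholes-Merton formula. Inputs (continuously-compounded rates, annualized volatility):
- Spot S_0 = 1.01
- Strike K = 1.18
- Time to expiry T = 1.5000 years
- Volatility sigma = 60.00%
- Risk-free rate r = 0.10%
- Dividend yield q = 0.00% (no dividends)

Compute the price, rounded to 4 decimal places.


d1 = (ln(S/K) + (r - q + 0.5*sigma^2) * T) / (sigma * sqrt(T)) = 0.15776877
d2 = d1 - sigma * sqrt(T) = -0.57707816
exp(-rT) = 0.99850112; exp(-qT) = 1.00000000
C = S_0 * exp(-qT) * N(d1) - K * exp(-rT) * N(d2)
N(d1) = 0.56268049; N(d2) = 0.28194333
C = 1.0100 * 1.00000000 * 0.56268049 - 1.1800 * 0.99850112 * 0.28194333 = 0.2361

Answer: Price = 0.2361


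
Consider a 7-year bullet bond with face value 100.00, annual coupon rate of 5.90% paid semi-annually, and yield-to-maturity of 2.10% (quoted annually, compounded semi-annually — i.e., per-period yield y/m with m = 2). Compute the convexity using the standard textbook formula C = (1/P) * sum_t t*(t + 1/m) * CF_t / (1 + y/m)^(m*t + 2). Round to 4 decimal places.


Coupon per period c = face * coupon_rate / m = 2.950000
Periods per year m = 2; per-period yield y/m = 0.010500
Number of cashflows N = 14
Cashflows (t years, CF_t, discount factor 1/(1+y/m)^(m*t), PV):
  t = 0.5000: CF_t = 2.950000, DF = 0.989609, PV = 2.919347
  t = 1.0000: CF_t = 2.950000, DF = 0.979326, PV = 2.889012
  t = 1.5000: CF_t = 2.950000, DF = 0.969150, PV = 2.858993
  t = 2.0000: CF_t = 2.950000, DF = 0.959080, PV = 2.829285
  t = 2.5000: CF_t = 2.950000, DF = 0.949114, PV = 2.799887
  t = 3.0000: CF_t = 2.950000, DF = 0.939252, PV = 2.770793
  t = 3.5000: CF_t = 2.950000, DF = 0.929492, PV = 2.742002
  t = 4.0000: CF_t = 2.950000, DF = 0.919834, PV = 2.713510
  t = 4.5000: CF_t = 2.950000, DF = 0.910276, PV = 2.685314
  t = 5.0000: CF_t = 2.950000, DF = 0.900818, PV = 2.657412
  t = 5.5000: CF_t = 2.950000, DF = 0.891457, PV = 2.629799
  t = 6.0000: CF_t = 2.950000, DF = 0.882194, PV = 2.602473
  t = 6.5000: CF_t = 2.950000, DF = 0.873027, PV = 2.575431
  t = 7.0000: CF_t = 102.950000, DF = 0.863956, PV = 88.944255
Price P = sum_t PV_t = 124.617513
Convexity numerator sum_t t*(t + 1/m) * CF_t / (1+y/m)^(m*t + 2):
  t = 0.5000: term = 1.429496
  t = 1.0000: term = 4.243928
  t = 1.5000: term = 8.399660
  t = 2.0000: term = 13.853966
  t = 2.5000: term = 20.565016
  t = 3.0000: term = 28.491858
  t = 3.5000: term = 37.594403
  t = 4.0000: term = 47.833410
  t = 4.5000: term = 59.170473
  t = 5.0000: term = 71.568002
  t = 5.5000: term = 84.989216
  t = 6.0000: term = 99.398121
  t = 6.5000: term = 114.759499
  t = 7.0000: term = 4573.035457
Convexity = (1/P) * sum = 5165.332505 / 124.617513 = 41.449491

Answer: Convexity = 41.4495
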